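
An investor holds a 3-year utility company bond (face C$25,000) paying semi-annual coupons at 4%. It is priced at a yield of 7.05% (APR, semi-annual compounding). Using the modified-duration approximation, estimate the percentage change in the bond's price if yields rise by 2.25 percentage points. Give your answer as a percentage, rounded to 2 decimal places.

Periodic yield y = 0.03525. Modified duration first:
  t   CF        PV=CF/(1+0.03525)^t    t·PV
  1       500.00       482.9751       482.9751
  2       500.00       466.5299       933.0599
  3       500.00       450.6447     1,351.9342
  4       500.00       435.3004     1,741.2015
  5       500.00       420.4785     2,102.3926
  6    25,500.00    20,714.2277   124,285.3661
  Σ                 22,970.1564   130,896.9293
P = 22,970.1564; D_Mac = 5.69857 half-year periods = 2.84928 yrs; D_mod = 2.84928/(1+0.03525) = 2.75227 yrs.
ΔP/P ≈ -D_mod · Δy = -2.75227 × (+0.0225) = -0.061926 = -6.1926%.

-6.19%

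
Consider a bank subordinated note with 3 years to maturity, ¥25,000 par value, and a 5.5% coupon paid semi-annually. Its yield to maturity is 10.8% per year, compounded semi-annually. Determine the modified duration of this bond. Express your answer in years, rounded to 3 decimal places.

2.646 years

Periodic yield y = 0.054. First find Macaulay duration:
  t   CF        PV=CF/(1+0.054)^t    t·PV
  1       687.50       652.2770       652.2770
  2       687.50       618.8587     1,237.7173
  3       687.50       587.1524     1,761.4573
  4       687.50       557.0706     2,228.2825
  5       687.50       528.5300     2,642.6500
  6    25,687.50    18,736.0559   112,416.3355
  Σ                 21,679.9447   120,938.7198
P = 21,679.9447; Macaulay duration = 120,938.7198 / 21,679.9447 = 5.57837 half-year periods = 2.78918 years.
Modified duration = D_Mac / (1 + y) = 2.78918 / 1.054 = 2.64628 years.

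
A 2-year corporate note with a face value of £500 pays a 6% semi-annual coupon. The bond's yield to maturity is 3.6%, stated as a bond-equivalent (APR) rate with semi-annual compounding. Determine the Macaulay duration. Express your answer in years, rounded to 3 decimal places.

1.916 years

Periodic yield y = 0.018. Discount each cash flow and weight by its period:
  t   CF        PV=CF/(1+0.018)^t    t·PV
  1        15.00        14.7348        14.7348
  2        15.00        14.4742        28.9485
  3        15.00        14.2183        42.6549
  4       515.00       479.5304     1,918.1215
  Σ                    522.9577     2,004.4597
Price P = Σ PV = 522.9577.
Macaulay duration = Σ(t·PV) / P = 2,004.4597 / 522.9577 = 3.83293 half-year periods.
In years: 3.83293 / 2 = 1.91646 years.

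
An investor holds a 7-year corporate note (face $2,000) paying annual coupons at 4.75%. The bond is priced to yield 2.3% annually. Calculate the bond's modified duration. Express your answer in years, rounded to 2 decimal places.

Periodic yield y = 0.023. First find Macaulay duration:
  t   CF        PV=CF/(1+0.023)^t    t·PV
  1        95.00        92.8641        92.8641
  2        95.00        90.7763       181.5525
  3        95.00        88.7354       266.2061
  4        95.00        86.7403       346.9613
  5        95.00        84.7902       423.9508
  6        95.00        82.8838       497.3030
  7     2,095.00     1,786.7122    12,506.9851
  Σ                  2,313.5022    14,315.8229
P = 2,313.5022; Macaulay duration = 14,315.8229 / 2,313.5022 = 6.18794 years.
Modified duration = D_Mac / (1 + y) = 6.18794 / 1.023 = 6.04882 years.

6.05 years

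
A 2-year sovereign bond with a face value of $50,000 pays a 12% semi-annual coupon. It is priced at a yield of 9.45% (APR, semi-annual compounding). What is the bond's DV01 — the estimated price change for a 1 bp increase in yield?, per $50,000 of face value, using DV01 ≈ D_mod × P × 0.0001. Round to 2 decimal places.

Periodic yield y = 0.04725.
  t   CF        PV=CF/(1+0.04725)^t    t·PV
  1     3,000.00     2,864.6455     2,864.6455
  2     3,000.00     2,735.3979     5,470.7959
  3     3,000.00     2,611.9818     7,835.9454
  4    53,000.00    44,063.0336   176,252.1343
  Σ                 52,275.0588   192,423.5211
P = 52,275.0588; D_Mac = 3.68098 half-year periods = 1.84049 yrs; D_mod = 1.75745 yrs.
DV01 ≈ 1.75745 × 52,275.0588 × 0.0001 = 9.187086.

$9.19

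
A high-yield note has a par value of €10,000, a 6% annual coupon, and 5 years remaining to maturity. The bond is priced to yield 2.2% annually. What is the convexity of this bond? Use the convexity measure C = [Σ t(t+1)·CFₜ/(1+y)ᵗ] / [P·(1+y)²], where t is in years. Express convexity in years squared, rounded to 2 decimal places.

With y = 0.022:
  t   CF        PV=CF/(1+0.022)^t    t·PV        t(t+1)·PV
  1       600.00       587.0841       587.0841       1,174.1683
  2       600.00       574.4463     1,148.8927       3,446.6780
  3       600.00       562.0806     1,686.2417       6,744.9667
  4       600.00       549.9810     2,199.9239      10,999.6195
  5    10,600.00     9,507.1728    47,535.8639     285,215.1831
  Σ                 11,780.7648    53,158.0062     307,580.6156
P = 11,780.7648.
Convexity = Σ t(t+1)·PV / [P·(1+y)²] = 307,580.6156 / (11,780.7648 × 1.044484) = 24.99676.

25.00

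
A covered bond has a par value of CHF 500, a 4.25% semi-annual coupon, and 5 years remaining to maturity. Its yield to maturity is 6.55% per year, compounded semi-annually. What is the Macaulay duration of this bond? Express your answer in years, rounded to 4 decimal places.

Periodic yield y = 0.03275. Discount each cash flow and weight by its period:
  t   CF        PV=CF/(1+0.03275)^t    t·PV
  1       10.625        10.2881        10.2881
  2       10.625         9.9618        19.9236
  3       10.625         9.6459        28.9377
  4       10.625         9.3400        37.3601
  5       10.625         9.0438        45.2192
  6       10.625         8.7570        52.5423
  7       10.625         8.4793        59.3554
  8       10.625         8.2105        65.6837
  9       10.625         7.9501        71.5508
  10     510.625       369.9560     3,699.5597
  Σ                    451.6326     4,090.4206
Price P = Σ PV = 451.6326.
Macaulay duration = Σ(t·PV) / P = 4,090.4206 / 451.6326 = 9.05697 half-year periods.
In years: 9.05697 / 2 = 4.52848 years.

4.5285 years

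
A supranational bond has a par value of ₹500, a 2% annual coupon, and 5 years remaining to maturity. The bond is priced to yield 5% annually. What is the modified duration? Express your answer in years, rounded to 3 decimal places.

Periodic yield y = 0.05. First find Macaulay duration:
  t   CF        PV=CF/(1+0.05)^t    t·PV
  1        10.00         9.5238         9.5238
  2        10.00         9.0703        18.1406
  3        10.00         8.6384        25.9151
  4        10.00         8.2270        32.9081
  5       510.00       399.5983     1,997.9917
  Σ                    435.0578     2,084.4794
P = 435.0578; Macaulay duration = 2,084.4794 / 435.0578 = 4.79127 years.
Modified duration = D_Mac / (1 + y) = 4.79127 / 1.05 = 4.56311 years.

4.563 years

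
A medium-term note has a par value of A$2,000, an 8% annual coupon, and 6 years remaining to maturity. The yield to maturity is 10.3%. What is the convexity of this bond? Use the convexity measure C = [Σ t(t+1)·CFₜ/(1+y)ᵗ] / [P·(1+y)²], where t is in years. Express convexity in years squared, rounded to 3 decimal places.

With y = 0.103:
  t   CF        PV=CF/(1+0.103)^t    t·PV        t(t+1)·PV
  1       160.00       145.0589       145.0589         290.1179
  2       160.00       131.5131       263.0262         789.0785
  3       160.00       119.2322       357.6965       1,430.7860
  4       160.00       108.0981       432.3923       2,161.9614
  5       160.00        98.0037       490.0184       2,940.1106
  6     2,160.00     1,199.5012     7,197.0070      50,379.0492
  Σ                  1,801.4071     8,885.1993      57,991.1036
P = 1,801.4071.
Convexity = Σ t(t+1)·PV / [P·(1+y)²] = 57,991.1036 / (1,801.4071 × 1.216609) = 26.46053.

26.461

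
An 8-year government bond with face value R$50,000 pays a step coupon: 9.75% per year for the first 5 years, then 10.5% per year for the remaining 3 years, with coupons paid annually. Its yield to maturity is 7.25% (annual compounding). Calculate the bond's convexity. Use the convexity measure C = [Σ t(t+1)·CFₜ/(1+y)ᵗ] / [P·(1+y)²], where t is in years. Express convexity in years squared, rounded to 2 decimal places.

42.75

With y = 0.0725:
  t   CF        PV=CF/(1+0.0725)^t    t·PV        t(t+1)·PV
  1     4,875.00     4,545.4545     4,545.4545       9,090.9091
  2     4,875.00     4,238.1861     8,476.3721      25,429.1163
  3     4,875.00     3,951.6886    11,855.0659      47,420.2636
  4     4,875.00     3,684.5582    14,738.2327      73,691.1633
  5     4,875.00     3,435.4855    17,177.4273     103,064.5640
  6     5,250.00     3,449.6537    20,697.9221     144,885.4549
  7     5,250.00     3,216.4603    22,515.2222     180,121.7776
  8    55,250.00    31,561.2268   252,489.8141   2,272,408.3265
  Σ                 58,082.7136   352,495.5109   2,856,111.5753
P = 58,082.7136.
Convexity = Σ t(t+1)·PV / [P·(1+y)²] = 2,856,111.5753 / (58,082.7136 × 1.150256) = 42.74976.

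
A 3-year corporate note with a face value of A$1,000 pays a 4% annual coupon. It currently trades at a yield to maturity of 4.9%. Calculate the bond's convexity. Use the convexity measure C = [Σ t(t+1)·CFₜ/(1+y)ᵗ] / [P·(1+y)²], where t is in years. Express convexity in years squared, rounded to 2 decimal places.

With y = 0.049:
  t   CF        PV=CF/(1+0.049)^t    t·PV        t(t+1)·PV
  1        40.00        38.1316        38.1316          76.2631
  2        40.00        36.3504        72.7008         218.1023
  3     1,040.00       900.9628     2,702.8885      10,811.5540
  Σ                    975.4448     2,813.7208      11,105.9194
P = 975.4448.
Convexity = Σ t(t+1)·PV / [P·(1+y)²] = 11,105.9194 / (975.4448 × 1.100401) = 10.34668.

10.35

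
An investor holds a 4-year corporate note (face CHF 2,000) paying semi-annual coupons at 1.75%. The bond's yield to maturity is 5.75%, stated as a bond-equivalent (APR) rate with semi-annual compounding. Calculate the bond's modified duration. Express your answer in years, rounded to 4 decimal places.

3.7607 years

Periodic yield y = 0.02875. First find Macaulay duration:
  t   CF        PV=CF/(1+0.02875)^t    t·PV
  1        17.50        17.0109        17.0109
  2        17.50        16.5355        33.0711
  3        17.50        16.0734        48.2203
  4        17.50        15.6242        62.4969
  5        17.50        15.1876        75.9379
  6        17.50        14.7631        88.5789
  7        17.50        14.3506       100.4540
  8     2,017.50     1,608.1804    12,865.4430
  Σ                  1,717.7258    13,291.2130
P = 1,717.7258; Macaulay duration = 13,291.2130 / 1,717.7258 = 7.73768 half-year periods = 3.86884 years.
Modified duration = D_Mac / (1 + y) = 3.86884 / 1.02875 = 3.76072 years.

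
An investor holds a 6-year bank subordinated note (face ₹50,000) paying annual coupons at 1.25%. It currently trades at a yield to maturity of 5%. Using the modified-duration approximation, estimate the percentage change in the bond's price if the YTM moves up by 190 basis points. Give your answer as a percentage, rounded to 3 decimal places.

Periodic yield y = 0.05. Modified duration first:
  t   CF        PV=CF/(1+0.05)^t    t·PV
  1       625.00       595.2381       595.2381
  2       625.00       566.8934     1,133.7868
  3       625.00       539.8985     1,619.6955
  4       625.00       514.1890     2,056.7562
  5       625.00       489.7039     2,448.5193
  6    50,625.00    37,777.1545   226,662.9267
  Σ                 40,483.0774   234,516.9226
P = 40,483.0774; D_Mac = 5.79296 yrs; D_mod = 5.79296/(1+0.05) = 5.51711 yrs.
ΔP/P ≈ -D_mod · Δy = -5.51711 × (+0.019) = -0.104825 = -10.4825%.

-10.483%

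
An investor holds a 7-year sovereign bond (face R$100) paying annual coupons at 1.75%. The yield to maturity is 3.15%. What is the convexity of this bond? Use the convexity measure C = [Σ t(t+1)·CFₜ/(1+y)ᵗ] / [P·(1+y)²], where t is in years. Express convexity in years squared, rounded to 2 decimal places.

With y = 0.0315:
  t   CF        PV=CF/(1+0.0315)^t    t·PV        t(t+1)·PV
  1         1.75         1.6966         1.6966           3.3931
  2         1.75         1.6447         3.2895           9.8685
  3         1.75         1.5945         4.7836          19.1343
  4         1.75         1.5458         6.1833          30.9166
  5         1.75         1.4986         7.4931          44.9586
  6         1.75         1.4529         8.7171          61.0200
  7       101.75        81.8936       573.2550       4,586.0398
  Σ                     91.3267       605.4181       4,755.3308
P = 91.3267.
Convexity = Σ t(t+1)·PV / [P·(1+y)²] = 4,755.3308 / (91.3267 × 1.063992) = 48.93781.

48.94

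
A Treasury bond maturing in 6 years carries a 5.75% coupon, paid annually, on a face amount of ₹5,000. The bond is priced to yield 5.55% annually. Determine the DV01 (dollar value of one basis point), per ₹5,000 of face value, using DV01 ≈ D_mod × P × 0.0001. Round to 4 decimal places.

Periodic yield y = 0.0555.
  t   CF        PV=CF/(1+0.0555)^t    t·PV
  1       287.50       272.3828       272.3828
  2       287.50       258.0604       516.1208
  3       287.50       244.4911       733.4734
  4       287.50       231.6354       926.5415
  5       287.50       219.4556     1,097.2780
  6     5,287.50     3,823.8509    22,943.1056
  Σ                  5,049.8762    26,488.9022
P = 5,049.8762; D_Mac = 5.24546 yrs; D_mod = 4.96964 yrs.
DV01 ≈ 4.96964 × 5,049.8762 × 0.0001 = 2.509607.

₹2.5096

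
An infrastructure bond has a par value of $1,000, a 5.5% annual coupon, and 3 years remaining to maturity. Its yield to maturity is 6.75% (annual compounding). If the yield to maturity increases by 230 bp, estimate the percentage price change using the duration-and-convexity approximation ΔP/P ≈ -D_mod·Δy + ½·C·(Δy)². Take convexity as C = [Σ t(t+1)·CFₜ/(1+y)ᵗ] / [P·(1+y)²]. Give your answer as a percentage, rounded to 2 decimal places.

-5.87%

With y = 0.0675:
  t   CF        PV=CF/(1+0.0675)^t    t·PV        t(t+1)·PV
  1        55.00        51.5222        51.5222         103.0445
  2        55.00        48.2644        96.5288         289.5864
  3     1,055.00       867.2590     2,601.7770      10,407.1078
  Σ                    967.0456     2,749.8280      10,799.7387
P = 967.0456; D_Mac = 2.84353 yrs; D_mod = 2.66373 yrs; C = 9.80010.
Duration effect: -2.66373 × (+0.023) = -0.061266
Convexity effect: 0.5 × 9.80010 × (0.023)² = +0.0025921
ΔP/P ≈ -0.061266 + 0.0025921 = -0.058674 = -5.8674%.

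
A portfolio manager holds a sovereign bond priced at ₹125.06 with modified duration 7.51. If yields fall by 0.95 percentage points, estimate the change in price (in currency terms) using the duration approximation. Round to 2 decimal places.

+₹8.92

Duration approximation: ΔP/P ≈ -D_mod · Δy = -7.51 × (-0.0095) = +0.071345.
ΔP ≈ 125.06 × (+0.071345) = +8.9224057.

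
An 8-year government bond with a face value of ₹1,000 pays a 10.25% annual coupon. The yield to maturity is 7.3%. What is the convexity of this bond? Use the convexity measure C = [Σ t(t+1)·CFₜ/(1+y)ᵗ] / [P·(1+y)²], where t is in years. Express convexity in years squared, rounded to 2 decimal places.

With y = 0.073:
  t   CF        PV=CF/(1+0.073)^t    t·PV        t(t+1)·PV
  1       102.50        95.5266        95.5266         191.0531
  2       102.50        89.0275       178.0551         534.1653
  3       102.50        82.9707       248.9121         995.6483
  4       102.50        77.3259       309.3036       1,546.5180
  5       102.50        72.0651       360.3257       2,161.9543
  6       102.50        67.1623       402.9738       2,820.8164
  7       102.50        62.5930       438.1510       3,505.2084
  8     1,102.50       627.4525     5,019.6196      45,176.5767
  Σ                  1,174.1236     7,052.8675      56,931.9405
P = 1,174.1236.
Convexity = Σ t(t+1)·PV / [P·(1+y)²] = 56,931.9405 / (1,174.1236 × 1.151329) = 42.11557.

42.12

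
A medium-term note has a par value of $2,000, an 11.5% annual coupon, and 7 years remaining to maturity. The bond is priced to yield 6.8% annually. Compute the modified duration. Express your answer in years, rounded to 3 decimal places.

5.035 years

Periodic yield y = 0.068. First find Macaulay duration:
  t   CF        PV=CF/(1+0.068)^t    t·PV
  1       230.00       215.3558       215.3558
  2       230.00       201.6440       403.2880
  3       230.00       188.8053       566.4158
  4       230.00       176.7839       707.1358
  5       230.00       165.5280       827.6402
  6       230.00       154.9888       929.9328
  7     2,230.00     1,407.0389     9,849.2721
  Σ                  2,510.1447    13,499.0405
P = 2,510.1447; Macaulay duration = 13,499.0405 / 2,510.1447 = 5.37779 years.
Modified duration = D_Mac / (1 + y) = 5.37779 / 1.068 = 5.03539 years.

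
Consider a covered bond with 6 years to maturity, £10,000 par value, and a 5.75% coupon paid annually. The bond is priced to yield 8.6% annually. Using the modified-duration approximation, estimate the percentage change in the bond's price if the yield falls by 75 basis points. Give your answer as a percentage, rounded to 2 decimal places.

Periodic yield y = 0.086. Modified duration first:
  t   CF        PV=CF/(1+0.086)^t    t·PV
  1       575.00       529.4659       529.4659
  2       575.00       487.5377       975.0754
  3       575.00       448.9297     1,346.7892
  4       575.00       413.3791     1,653.5165
  5       575.00       380.6438     1,903.2188
  6    10,575.00     6,446.1651    38,676.9906
  Σ                  8,706.1213    45,085.0564
P = 8,706.1213; D_Mac = 5.17855 yrs; D_mod = 5.17855/(1+0.086) = 4.76846 yrs.
ΔP/P ≈ -D_mod · Δy = -4.76846 × (-0.0075) = +0.035763 = +3.5763%.

+3.58%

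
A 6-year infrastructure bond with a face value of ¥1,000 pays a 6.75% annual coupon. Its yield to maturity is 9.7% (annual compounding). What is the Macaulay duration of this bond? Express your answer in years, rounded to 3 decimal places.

5.057 years

Periodic yield y = 0.097. Discount each cash flow and weight by its year:
  t   CF        PV=CF/(1+0.097)^t    t·PV
  1        67.50        61.5314        61.5314
  2        67.50        56.0907       112.1813
  3        67.50        51.1310       153.3929
  4        67.50        46.6098       186.4392
  5        67.50        42.4884       212.4421
  6     1,067.50       612.5311     3,675.1864
  Σ                    870.3823     4,401.1733
Price P = Σ PV = 870.3823.
Macaulay duration = Σ(t·PV) / P = 4,401.1733 / 870.3823 = 5.05660 years.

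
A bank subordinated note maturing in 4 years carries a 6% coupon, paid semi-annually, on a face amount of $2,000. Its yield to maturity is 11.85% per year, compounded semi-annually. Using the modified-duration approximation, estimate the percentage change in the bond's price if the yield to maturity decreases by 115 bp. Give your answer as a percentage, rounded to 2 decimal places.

Periodic yield y = 0.05925. Modified duration first:
  t   CF        PV=CF/(1+0.05925)^t    t·PV
  1        60.00        56.6439        56.6439
  2        60.00        53.4754       106.9509
  3        60.00        50.4842       151.4527
  4        60.00        47.6604       190.6415
  5        60.00        44.9944       224.9722
  6        60.00        42.4776       254.8659
  7        60.00        40.1016       280.7114
  8     2,060.00     1,299.8087    10,398.4696
  Σ                  1,635.6463    11,664.7079
P = 1,635.6463; D_Mac = 7.13156 half-year periods = 3.56578 yrs; D_mod = 3.56578/(1+0.05925) = 3.36632 yrs.
ΔP/P ≈ -D_mod · Δy = -3.36632 × (-0.0115) = +0.038713 = +3.8713%.

+3.87%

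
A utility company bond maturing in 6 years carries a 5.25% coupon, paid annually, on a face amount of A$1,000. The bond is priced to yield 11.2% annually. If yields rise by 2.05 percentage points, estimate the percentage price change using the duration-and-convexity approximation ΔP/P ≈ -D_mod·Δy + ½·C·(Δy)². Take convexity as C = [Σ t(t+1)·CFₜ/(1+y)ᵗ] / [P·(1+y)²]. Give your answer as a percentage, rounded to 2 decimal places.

-8.95%

With y = 0.112:
  t   CF        PV=CF/(1+0.112)^t    t·PV        t(t+1)·PV
  1        52.50        47.2122        47.2122          94.4245
  2        52.50        42.4570        84.9141         254.7422
  3        52.50        38.1808       114.5424         458.1695
  4        52.50        34.3352       137.3410         686.7049
  5        52.50        30.8770       154.3851         926.3106
  6     1,052.50       556.6643     3,339.9859      23,379.9012
  Σ                    749.7266     3,878.3807      25,800.2529
P = 749.7266; D_Mac = 5.17306 yrs; D_mod = 4.65203 yrs; C = 27.82989.
Duration effect: -4.65203 × (+0.0205) = -0.095367
Convexity effect: 0.5 × 27.82989 × (0.0205)² = +0.0058478
ΔP/P ≈ -0.095367 + 0.0058478 = -0.089519 = -8.9519%.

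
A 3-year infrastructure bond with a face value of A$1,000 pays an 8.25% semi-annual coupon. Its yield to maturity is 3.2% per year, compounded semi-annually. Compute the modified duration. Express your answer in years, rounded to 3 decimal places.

Periodic yield y = 0.016. First find Macaulay duration:
  t   CF        PV=CF/(1+0.016)^t    t·PV
  1        41.25        40.6004        40.6004
  2        41.25        39.9610        79.9220
  3        41.25        39.3317       117.9951
  4        41.25        38.7123       154.8493
  5        41.25        38.1027       190.5134
  6     1,041.25       946.6573     5,679.9435
  Σ                  1,143.3654     6,263.8237
P = 1,143.3654; Macaulay duration = 6,263.8237 / 1,143.3654 = 5.47841 half-year periods = 2.73920 years.
Modified duration = D_Mac / (1 + y) = 2.73920 / 1.016 = 2.69607 years.

2.696 years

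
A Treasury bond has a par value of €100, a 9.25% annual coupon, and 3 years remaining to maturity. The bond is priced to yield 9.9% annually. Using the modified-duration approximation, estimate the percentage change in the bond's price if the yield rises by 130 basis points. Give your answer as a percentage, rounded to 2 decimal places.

Periodic yield y = 0.099. Modified duration first:
  t   CF        PV=CF/(1+0.099)^t    t·PV
  1         9.25         8.4167         8.4167
  2         9.25         7.6585        15.3171
  3       109.25        82.3054       246.9162
  Σ                     98.3807       270.6501
P = 98.3807; D_Mac = 2.75105 yrs; D_mod = 2.75105/(1+0.099) = 2.50323 yrs.
ΔP/P ≈ -D_mod · Δy = -2.50323 × (+0.013) = -0.032542 = -3.2542%.

-3.25%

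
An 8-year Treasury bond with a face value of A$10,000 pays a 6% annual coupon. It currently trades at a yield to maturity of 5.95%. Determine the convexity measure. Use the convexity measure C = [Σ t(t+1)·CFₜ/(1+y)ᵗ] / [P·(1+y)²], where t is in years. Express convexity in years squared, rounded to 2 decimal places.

With y = 0.0595:
  t   CF        PV=CF/(1+0.0595)^t    t·PV        t(t+1)·PV
  1       600.00       566.3049       566.3049       1,132.6097
  2       600.00       534.5020     1,069.0040       3,207.0120
  3       600.00       504.4851     1,513.4554       6,053.8215
  4       600.00       476.1540     1,904.6159       9,523.0793
  5       600.00       449.4138     2,247.0692      13,482.4153
  6       600.00       424.1754     2,545.0524      17,815.3670
  7       600.00       400.3543     2,802.4803      22,419.8421
  8    10,600.00     6,675.7210    53,405.7679     480,651.9110
  Σ                 10,031.1105    66,053.7499     554,286.0580
P = 10,031.1105.
Convexity = Σ t(t+1)·PV / [P·(1+y)²] = 554,286.0580 / (10,031.1105 × 1.122540) = 49.22469.

49.22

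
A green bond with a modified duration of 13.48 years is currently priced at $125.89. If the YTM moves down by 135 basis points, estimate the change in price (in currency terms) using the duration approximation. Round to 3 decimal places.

+$22.909

Duration approximation: ΔP/P ≈ -D_mod · Δy = -13.48 × (-0.0135) = +0.181980.
ΔP ≈ 125.89 × (+0.181980) = +22.9094622.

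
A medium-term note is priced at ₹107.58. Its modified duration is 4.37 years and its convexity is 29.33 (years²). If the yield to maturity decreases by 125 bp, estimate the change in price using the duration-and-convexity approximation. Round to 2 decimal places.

Duration effect: -D_mod·Δy = -4.37 × (-0.0125) = +0.054625
Convexity effect: ½·C·(Δy)² = 0.5 × 29.33 × (-0.0125)² = +0.00229140625
ΔP/P ≈ +0.054625 + 0.00229140625 = +0.05691640625
ΔP ≈ 107.58 × (+0.05691640625) = +6.123066984375.

+₹6.12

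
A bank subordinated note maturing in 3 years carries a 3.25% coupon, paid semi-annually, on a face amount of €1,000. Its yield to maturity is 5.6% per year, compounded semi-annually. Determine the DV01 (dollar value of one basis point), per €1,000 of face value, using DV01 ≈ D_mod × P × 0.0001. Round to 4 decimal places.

€0.2620

Periodic yield y = 0.028.
  t   CF        PV=CF/(1+0.028)^t    t·PV
  1        16.25        15.8074        15.8074
  2        16.25        15.3768        30.7537
  3        16.25        14.9580        44.8741
  4        16.25        14.5506        58.2024
  5        16.25        14.1543        70.7714
  6     1,016.25       861.0768     5,166.4606
  Σ                    935.9239     5,386.8695
P = 935.9239; D_Mac = 5.75567 half-year periods = 2.87784 yrs; D_mod = 2.79945 yrs.
DV01 ≈ 2.79945 × 935.9239 × 0.0001 = 0.262007.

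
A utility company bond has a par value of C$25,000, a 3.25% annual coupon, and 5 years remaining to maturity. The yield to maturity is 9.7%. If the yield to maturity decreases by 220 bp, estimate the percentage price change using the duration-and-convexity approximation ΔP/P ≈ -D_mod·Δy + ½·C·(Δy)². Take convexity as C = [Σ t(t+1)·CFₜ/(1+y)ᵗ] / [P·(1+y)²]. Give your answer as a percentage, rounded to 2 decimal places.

With y = 0.097:
  t   CF        PV=CF/(1+0.097)^t    t·PV        t(t+1)·PV
  1       812.50       740.6563       740.6563       1,481.3127
  2       812.50       675.1653     1,350.3306       4,050.9918
  3       812.50       615.4652     1,846.3955       7,385.5821
  4       812.50       561.0439     2,244.1757      11,220.8784
  5    25,812.50    16,247.8885    81,239.4427     487,436.6562
  Σ                 18,840.2193    87,421.0008     511,575.4212
P = 18,840.2193; D_Mac = 4.64013 yrs; D_mod = 4.22983 yrs; C = 22.56371.
Duration effect: -4.22983 × (-0.022) = +0.093056
Convexity effect: 0.5 × 22.56371 × (-0.022)² = +0.0054604
ΔP/P ≈ +0.093056 + 0.0054604 = +0.098517 = +9.8517%.

+9.85%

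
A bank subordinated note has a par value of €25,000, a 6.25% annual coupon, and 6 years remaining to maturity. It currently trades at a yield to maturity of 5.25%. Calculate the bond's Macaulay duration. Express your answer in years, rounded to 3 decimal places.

Periodic yield y = 0.0525. Discount each cash flow and weight by its year:
  t   CF        PV=CF/(1+0.0525)^t    t·PV
  1     1,562.50     1,484.5606     1,484.5606
  2     1,562.50     1,410.5089     2,821.0177
  3     1,562.50     1,340.1509     4,020.4528
  4     1,562.50     1,273.3025     5,093.2102
  5     1,562.50     1,209.7886     6,048.9432
  6    26,562.50    19,540.5292   117,243.1750
  Σ                 26,258.8407   136,711.3595
Price P = Σ PV = 26,258.8407.
Macaulay duration = Σ(t·PV) / P = 136,711.3595 / 26,258.8407 = 5.20630 years.

5.206 years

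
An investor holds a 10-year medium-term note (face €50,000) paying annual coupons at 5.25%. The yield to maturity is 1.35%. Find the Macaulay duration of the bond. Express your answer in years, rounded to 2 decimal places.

8.35 years

Periodic yield y = 0.0135. Discount each cash flow and weight by its year:
  t   CF        PV=CF/(1+0.0135)^t    t·PV
  1     2,625.00     2,590.0345     2,590.0345
  2     2,625.00     2,555.5348     5,111.0696
  3     2,625.00     2,521.4946     7,564.4839
  4     2,625.00     2,487.9079     9,951.6315
  5     2,625.00     2,454.7685    12,273.8425
  6     2,625.00     2,422.0706    14,532.4233
  7     2,625.00     2,389.8081    16,728.6570
  8     2,625.00     2,357.9755    18,863.8038
  9     2,625.00     2,326.5668    20,939.1014
  10   52,625.00    46,020.8439   460,208.4394
  Σ                 68,127.0053   568,763.4870
Price P = Σ PV = 68,127.0053.
Macaulay duration = Σ(t·PV) / P = 568,763.4870 / 68,127.0053 = 8.34858 years.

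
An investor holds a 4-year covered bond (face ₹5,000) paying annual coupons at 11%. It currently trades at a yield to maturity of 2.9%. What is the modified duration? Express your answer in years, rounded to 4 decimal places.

Periodic yield y = 0.029. First find Macaulay duration:
  t   CF        PV=CF/(1+0.029)^t    t·PV
  1       550.00       534.4995       534.4995
  2       550.00       519.4359     1,038.8717
  3       550.00       504.7968     1,514.3903
  4     5,550.00     4,950.2996    19,801.1984
  Σ                  6,509.0318    22,888.9600
P = 6,509.0318; Macaulay duration = 22,888.9600 / 6,509.0318 = 3.51649 years.
Modified duration = D_Mac / (1 + y) = 3.51649 / 1.029 = 3.41739 years.

3.4174 years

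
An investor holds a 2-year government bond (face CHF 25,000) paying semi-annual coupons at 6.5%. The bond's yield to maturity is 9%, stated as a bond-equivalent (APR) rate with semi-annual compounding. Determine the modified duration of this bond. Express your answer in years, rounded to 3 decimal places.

1.823 years

Periodic yield y = 0.045. First find Macaulay duration:
  t   CF        PV=CF/(1+0.045)^t    t·PV
  1       812.50       777.5120       777.5120
  2       812.50       744.0306     1,488.0612
  3       812.50       711.9910     2,135.9730
  4    25,812.50    21,645.3647    86,581.4587
  Σ                 23,878.8982    90,983.0048
P = 23,878.8982; Macaulay duration = 90,983.0048 / 23,878.8982 = 3.81018 half-year periods = 1.90509 years.
Modified duration = D_Mac / (1 + y) = 1.90509 / 1.045 = 1.82305 years.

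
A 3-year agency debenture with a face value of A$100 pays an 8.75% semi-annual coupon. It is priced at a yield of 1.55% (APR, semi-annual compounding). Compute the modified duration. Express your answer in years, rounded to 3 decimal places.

2.713 years

Periodic yield y = 0.00775. First find Macaulay duration:
  t   CF        PV=CF/(1+0.00775)^t    t·PV
  1        4.375         4.3414         4.3414
  2        4.375         4.3080         8.6159
  3        4.375         4.2748        12.8245
  4        4.375         4.2420        16.9679
  5        4.375         4.2093        21.0467
  6      104.375        99.6505       597.9032
  Σ                    121.0260       661.6996
P = 121.0260; Macaulay duration = 661.6996 / 121.0260 = 5.46742 half-year periods = 2.73371 years.
Modified duration = D_Mac / (1 + y) = 2.73371 / 1.00775 = 2.71269 years.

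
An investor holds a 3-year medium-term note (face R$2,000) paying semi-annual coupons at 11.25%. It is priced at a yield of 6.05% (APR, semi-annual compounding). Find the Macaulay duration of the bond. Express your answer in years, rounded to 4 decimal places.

2.6548 years

Periodic yield y = 0.03025. Discount each cash flow and weight by its period:
  t   CF        PV=CF/(1+0.03025)^t    t·PV
  1       112.50       109.1968       109.1968
  2       112.50       105.9906       211.9812
  3       112.50       102.8785       308.6355
  4       112.50        99.8578       399.4312
  5       112.50        96.9258       484.6290
  6     2,112.50     1,766.6112    10,599.6672
  Σ                  2,281.4607    12,113.5409
Price P = Σ PV = 2,281.4607.
Macaulay duration = Σ(t·PV) / P = 12,113.5409 / 2,281.4607 = 5.30955 half-year periods.
In years: 5.30955 / 2 = 2.65478 years.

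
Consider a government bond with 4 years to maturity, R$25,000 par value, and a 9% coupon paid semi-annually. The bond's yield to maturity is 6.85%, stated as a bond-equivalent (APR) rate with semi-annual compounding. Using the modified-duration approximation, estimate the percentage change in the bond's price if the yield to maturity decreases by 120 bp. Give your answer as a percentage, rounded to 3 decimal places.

+4.025%

Periodic yield y = 0.03425. Modified duration first:
  t   CF        PV=CF/(1+0.03425)^t    t·PV
  1     1,125.00     1,087.7447     1,087.7447
  2     1,125.00     1,051.7232     2,103.4464
  3     1,125.00     1,016.8946     3,050.6837
  4     1,125.00       983.2193     3,932.8773
  5     1,125.00       950.6592     4,753.2962
  6     1,125.00       919.1774     5,515.0645
  7     1,125.00       888.7381     6,221.1669
  8    26,125.00    19,955.0152   159,640.1215
  Σ                 26,853.1718   186,304.4013
P = 26,853.1718; D_Mac = 6.93789 half-year periods = 3.46895 yrs; D_mod = 3.46895/(1+0.03425) = 3.35407 yrs.
ΔP/P ≈ -D_mod · Δy = -3.35407 × (-0.012) = +0.040249 = +4.0249%.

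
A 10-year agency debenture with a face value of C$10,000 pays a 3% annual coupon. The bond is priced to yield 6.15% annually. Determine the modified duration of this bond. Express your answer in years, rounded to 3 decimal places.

8.082 years

Periodic yield y = 0.0615. First find Macaulay duration:
  t   CF        PV=CF/(1+0.0615)^t    t·PV
  1       300.00       282.6189       282.6189
  2       300.00       266.2449       532.4898
  3       300.00       250.8195       752.4584
  4       300.00       236.2878       945.1511
  5       300.00       222.5980     1,112.9900
  6       300.00       209.7014     1,258.2082
  7       300.00       197.5519     1,382.8635
  8       300.00       186.1064     1,488.8511
  9       300.00       175.3240     1,577.9156
  10   10,300.00     5,670.7074    56,707.0741
  Σ                  7,697.9601    66,040.6207
P = 7,697.9601; Macaulay duration = 66,040.6207 / 7,697.9601 = 8.57898 years.
Modified duration = D_Mac / (1 + y) = 8.57898 / 1.0615 = 8.08194 years.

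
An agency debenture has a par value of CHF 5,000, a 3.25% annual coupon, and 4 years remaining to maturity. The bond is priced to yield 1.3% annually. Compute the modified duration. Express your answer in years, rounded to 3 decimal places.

3.773 years

Periodic yield y = 0.013. First find Macaulay duration:
  t   CF        PV=CF/(1+0.013)^t    t·PV
  1       162.50       160.4146       160.4146
  2       162.50       158.3560       316.7120
  3       162.50       156.3238       468.9713
  4     5,162.50     4,902.5528    19,610.2114
  Σ                  5,377.6472    20,556.3093
P = 5,377.6472; Macaulay duration = 20,556.3093 / 5,377.6472 = 3.82255 years.
Modified duration = D_Mac / (1 + y) = 3.82255 / 1.013 = 3.77349 years.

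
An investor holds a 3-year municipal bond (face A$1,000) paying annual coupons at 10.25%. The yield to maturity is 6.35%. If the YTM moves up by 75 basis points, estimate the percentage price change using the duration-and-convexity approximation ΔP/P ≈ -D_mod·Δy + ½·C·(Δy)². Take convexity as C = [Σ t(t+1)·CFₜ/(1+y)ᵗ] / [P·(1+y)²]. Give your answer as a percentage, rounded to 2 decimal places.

-1.91%

With y = 0.0635:
  t   CF        PV=CF/(1+0.0635)^t    t·PV        t(t+1)·PV
  1       102.50        96.3799        96.3799         192.7598
  2       102.50        90.6252       181.2504         543.7511
  3     1,102.50       916.5710     2,749.7130      10,998.8521
  Σ                  1,103.5761     3,027.3433      11,735.3629
P = 1,103.5761; D_Mac = 2.74321 yrs; D_mod = 2.57942 yrs; C = 9.40198.
Duration effect: -2.57942 × (+0.0075) = -0.019346
Convexity effect: 0.5 × 9.40198 × (0.0075)² = +0.0002644
ΔP/P ≈ -0.019346 + 0.0002644 = -0.019081 = -1.9081%.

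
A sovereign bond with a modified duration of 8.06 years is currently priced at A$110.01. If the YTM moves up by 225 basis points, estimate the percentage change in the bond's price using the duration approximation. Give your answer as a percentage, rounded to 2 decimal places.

Duration approximation: ΔP/P ≈ -D_mod · Δy = -8.06 × (+0.0225) = -0.181350.
As a percentage: -18.1350%.

-18.14%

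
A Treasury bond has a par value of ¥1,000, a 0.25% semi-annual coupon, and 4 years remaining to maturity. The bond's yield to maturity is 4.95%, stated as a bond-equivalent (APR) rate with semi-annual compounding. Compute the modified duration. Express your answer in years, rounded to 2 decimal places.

Periodic yield y = 0.02475. First find Macaulay duration:
  t   CF        PV=CF/(1+0.02475)^t    t·PV
  1         1.25         1.2198         1.2198
  2         1.25         1.1903         2.3807
  3         1.25         1.1616         3.4848
  4         1.25         1.1335         4.5342
  5         1.25         1.1062         5.5308
  6         1.25         1.0794         6.4767
  7         1.25         1.0534         7.3737
  8     1,001.25       823.3777     6,587.0218
  Σ                    831.3220     6,618.0225
P = 831.3220; Macaulay duration = 6,618.0225 / 831.3220 = 7.96084 half-year periods = 3.98042 years.
Modified duration = D_Mac / (1 + y) = 3.98042 / 1.02475 = 3.88428 years.

3.88 years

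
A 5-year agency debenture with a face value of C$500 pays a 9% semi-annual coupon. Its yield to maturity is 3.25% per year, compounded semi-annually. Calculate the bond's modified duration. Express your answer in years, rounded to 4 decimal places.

4.1762 years

Periodic yield y = 0.01625. First find Macaulay duration:
  t   CF        PV=CF/(1+0.01625)^t    t·PV
  1        22.50        22.1402        22.1402
  2        22.50        21.7862        43.5724
  3        22.50        21.4378        64.3135
  4        22.50        21.0950        84.3801
  5        22.50        20.7577       103.7886
  6        22.50        20.4258       122.5548
  7        22.50        20.0992       140.6943
  8        22.50        19.7778       158.2224
  9        22.50        19.4616       175.1540
  10      522.50       444.7139     4,447.1390
  Σ                    631.6953     5,361.9595
P = 631.6953; Macaulay duration = 5,361.9595 / 631.6953 = 8.48821 half-year periods = 4.24410 years.
Modified duration = D_Mac / (1 + y) = 4.24410 / 1.01625 = 4.17624 years.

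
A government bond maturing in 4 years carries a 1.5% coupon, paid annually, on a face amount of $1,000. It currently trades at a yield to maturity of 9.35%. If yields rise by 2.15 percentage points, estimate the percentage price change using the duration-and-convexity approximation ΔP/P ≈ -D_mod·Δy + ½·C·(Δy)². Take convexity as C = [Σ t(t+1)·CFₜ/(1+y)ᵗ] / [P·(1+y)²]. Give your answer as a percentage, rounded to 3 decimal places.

-7.287%

With y = 0.0935:
  t   CF        PV=CF/(1+0.0935)^t    t·PV        t(t+1)·PV
  1        15.00        13.7174        13.7174          27.4348
  2        15.00        12.5445        25.0890          75.2671
  3        15.00        11.4719        34.4157         137.6627
  4     1,015.00       709.8897     2,839.5589      14,197.7946
  Σ                    747.6235     2,912.7810      14,438.1591
P = 747.6235; D_Mac = 3.89605 yrs; D_mod = 3.56292 yrs; C = 16.15070.
Duration effect: -3.56292 × (+0.0215) = -0.076603
Convexity effect: 0.5 × 16.15070 × (0.0215)² = +0.0037328
ΔP/P ≈ -0.076603 + 0.0037328 = -0.072870 = -7.2870%.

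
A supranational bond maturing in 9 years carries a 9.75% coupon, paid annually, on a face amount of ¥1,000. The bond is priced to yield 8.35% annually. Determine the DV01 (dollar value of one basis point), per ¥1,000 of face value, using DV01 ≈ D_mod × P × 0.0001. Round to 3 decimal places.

¥0.651

Periodic yield y = 0.0835.
  t   CF        PV=CF/(1+0.0835)^t    t·PV
  1        97.50        89.9862        89.9862
  2        97.50        83.0514       166.1027
  3        97.50        76.6510       229.9530
  4        97.50        70.7439       282.9756
  5        97.50        65.2920       326.4600
  6        97.50        60.2603       361.5617
  7        97.50        55.6163       389.3142
  8        97.50        51.3302       410.6419
  9     1,097.50       533.2665     4,799.3983
  Σ                  1,086.1977     7,056.3937
P = 1,086.1977; D_Mac = 6.49642 yrs; D_mod = 5.99577 yrs.
DV01 ≈ 5.99577 × 1,086.1977 × 0.0001 = 0.651259.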